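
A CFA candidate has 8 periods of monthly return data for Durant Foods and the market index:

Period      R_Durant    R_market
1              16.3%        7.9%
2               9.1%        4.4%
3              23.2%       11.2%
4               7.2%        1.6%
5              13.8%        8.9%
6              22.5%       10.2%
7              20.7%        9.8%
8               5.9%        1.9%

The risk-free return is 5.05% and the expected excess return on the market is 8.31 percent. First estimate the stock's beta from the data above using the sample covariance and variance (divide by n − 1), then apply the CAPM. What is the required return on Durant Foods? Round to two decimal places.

19.47%

Mean R_i = (16.3 + 9.1 + 23.2 + 7.2 + 13.8 + 22.5 + 20.7 + 5.9) / 8 = 14.8375%
Mean R_m = (7.9 + 4.4 + 11.2 + 1.6 + 8.9 + 10.2 + 9.8 + 1.9) / 8 = 6.9875%
Σ(R_i − R̄_i)(R_m − R̄_m) = 177.1438  ⇒  Cov = 177.1438 / 7 = 25.3063
Σ(R_m − R̄_m)² = 102.0688  ⇒  Var(R_m) = 102.0688 / 7 = 14.5813
β = Cov / Var(R_m) = 25.3063 / 14.5813 = 1.7355
E(R) = R_f + β × MRP = 5.05% + 1.7355 × 8.31% = 19.47%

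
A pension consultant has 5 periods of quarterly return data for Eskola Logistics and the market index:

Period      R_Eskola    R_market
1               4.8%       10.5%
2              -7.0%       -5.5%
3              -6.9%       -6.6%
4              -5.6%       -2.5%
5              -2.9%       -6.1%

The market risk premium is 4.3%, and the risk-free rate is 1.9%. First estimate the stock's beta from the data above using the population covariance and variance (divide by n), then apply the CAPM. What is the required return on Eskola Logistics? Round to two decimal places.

4.61%

Mean R_i = (4.8 − 7.0 − 6.9 − 5.6 − 2.9) / 5 = -3.5200%
Mean R_m = (10.5 − 5.5 − 6.6 − 2.5 − 6.1) / 5 = -2.0400%
Σ(R_i − R̄_i)(R_m − R̄_m) = 130.2260  ⇒  Cov = 130.2260 / 5 = 26.0452
Σ(R_m − R̄_m)² = 206.7120  ⇒  Var(R_m) = 206.7120 / 5 = 41.3424
β = Cov / Var(R_m) = 26.0452 / 41.3424 = 0.6300
E(R) = R_f + β × MRP = 1.9% + 0.6300 × 4.3% = 4.61%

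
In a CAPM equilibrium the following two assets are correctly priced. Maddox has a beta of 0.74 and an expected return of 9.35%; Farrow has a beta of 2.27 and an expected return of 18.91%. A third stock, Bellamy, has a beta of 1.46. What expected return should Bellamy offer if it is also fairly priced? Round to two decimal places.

13.85%

MRP (SML slope) = (18.91% − 9.35%) / (2.27 − 0.74) = 9.56% / 1.53 = 6.2484%
R_f (intercept) = 9.35% − 0.74 × 6.2484% = 4.7262%
E(R_Bellamy) = R_f + β × MRP = 4.7262% + 1.46 × 6.2484% = 13.85%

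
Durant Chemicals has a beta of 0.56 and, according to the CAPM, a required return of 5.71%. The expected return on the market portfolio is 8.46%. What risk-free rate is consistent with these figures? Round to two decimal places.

2.21%

E(R) = R_f + β(E(R_m) − R_f) = R_f(1 − β) + β·E(R_m)
5.71% = R_f × (1 − 0.56) + 0.56 × 8.46%
5.71% = R_f × 0.44 + 4.7376%
R_f = (5.71% − 4.7376%) / 0.44 = 2.21%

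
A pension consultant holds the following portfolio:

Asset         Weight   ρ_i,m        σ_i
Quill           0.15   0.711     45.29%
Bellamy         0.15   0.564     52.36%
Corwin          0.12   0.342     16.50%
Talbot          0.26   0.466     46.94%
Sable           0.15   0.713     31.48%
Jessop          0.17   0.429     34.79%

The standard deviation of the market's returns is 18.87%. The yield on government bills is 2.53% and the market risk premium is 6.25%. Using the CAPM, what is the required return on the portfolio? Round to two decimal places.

β_Quill = 0.711 × 45.29% / 18.87% = 1.7065
β_Bellamy = 0.564 × 52.36% / 18.87% = 1.5650
β_Corwin = 0.342 × 16.50% / 18.87% = 0.2990
β_Talbot = 0.466 × 46.94% / 18.87% = 1.1592
β_Sable = 0.713 × 31.48% / 18.87% = 1.1895
β_Jessop = 0.429 × 34.79% / 18.87% = 0.7909
β_P = Σ w_i β_i = 0.15×1.7065 + 0.15×1.5650 + 0.12×0.2990 + 0.26×1.1592 + 0.15×1.1895 + 0.17×0.7909 = 1.1409
E(R_P) = R_f + β_P × MRP = 2.53% + 1.1409 × 6.25% = 9.66%

9.66%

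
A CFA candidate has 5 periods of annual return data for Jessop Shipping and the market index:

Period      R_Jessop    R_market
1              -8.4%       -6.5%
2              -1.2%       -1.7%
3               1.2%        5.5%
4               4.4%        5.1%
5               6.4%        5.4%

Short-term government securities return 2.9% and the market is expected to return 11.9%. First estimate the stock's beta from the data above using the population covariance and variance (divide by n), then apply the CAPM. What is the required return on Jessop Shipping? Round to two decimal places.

Mean R_i = (-8.4 − 1.2 + 1.2 + 4.4 + 6.4) / 5 = 0.4800%
Mean R_m = (-6.5 − 1.7 + 5.5 + 5.1 + 5.4) / 5 = 1.5600%
Σ(R_i − R̄_i)(R_m − R̄_m) = 116.4960  ⇒  Cov = 116.4960 / 5 = 23.2992
Σ(R_m − R̄_m)² = 118.3920  ⇒  Var(R_m) = 118.3920 / 5 = 23.6784
β = Cov / Var(R_m) = 23.2992 / 23.6784 = 0.9840
MRP = 11.9% − 2.9% = 9.00%
E(R) = R_f + β × MRP = 2.9% + 0.9840 × 9.0% = 11.76%

11.76%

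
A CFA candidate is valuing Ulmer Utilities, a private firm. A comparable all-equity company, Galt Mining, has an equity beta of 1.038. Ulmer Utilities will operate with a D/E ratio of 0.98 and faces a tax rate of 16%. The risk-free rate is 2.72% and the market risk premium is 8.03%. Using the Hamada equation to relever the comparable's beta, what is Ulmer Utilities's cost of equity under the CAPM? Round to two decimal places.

17.92%

β_L = β_U × [1 + (1 − t)(D/E)] = 1.038 × [1 + (1 − 0.16) × 0.98]
    = 1.038 × [1 + 0.84 × 0.98] = 1.038 × 1.8232 = 1.8925
E(R) = R_f + β_L × MRP = 2.72% + 1.8925 × 8.03% = 17.92%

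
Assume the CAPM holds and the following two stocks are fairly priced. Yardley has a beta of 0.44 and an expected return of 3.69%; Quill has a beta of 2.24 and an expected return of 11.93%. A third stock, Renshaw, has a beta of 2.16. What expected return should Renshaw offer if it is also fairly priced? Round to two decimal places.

11.56%

MRP (SML slope) = (11.93% − 3.69%) / (2.24 − 0.44) = 8.24% / 1.80 = 4.5778%
R_f (intercept) = 3.69% − 0.44 × 4.5778% = 1.6758%
E(R_Renshaw) = R_f + β × MRP = 1.6758% + 2.16 × 4.5778% = 11.56%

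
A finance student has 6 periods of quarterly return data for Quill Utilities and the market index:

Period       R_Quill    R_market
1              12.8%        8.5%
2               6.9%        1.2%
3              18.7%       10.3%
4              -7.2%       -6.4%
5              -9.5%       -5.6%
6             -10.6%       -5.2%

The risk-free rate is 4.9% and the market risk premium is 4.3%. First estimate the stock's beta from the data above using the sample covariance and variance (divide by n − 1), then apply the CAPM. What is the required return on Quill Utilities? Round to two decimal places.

12.00%

Mean R_i = (12.8 + 6.9 + 18.7 − 7.2 − 9.5 − 10.6) / 6 = 1.8500%
Mean R_m = (8.5 + 1.2 + 10.3 − 6.4 − 5.6 − 5.2) / 6 = 0.4667%
Σ(R_i − R̄_i)(R_m − R̄_m) = 458.9100  ⇒  Cov = 458.9100 / 5 = 91.7820
Σ(R_m − R̄_m)² = 277.8333  ⇒  Var(R_m) = 277.8333 / 5 = 55.5667
β = Cov / Var(R_m) = 91.7820 / 55.5667 = 1.6517
E(R) = R_f + β × MRP = 4.9% + 1.6517 × 4.3% = 12.00%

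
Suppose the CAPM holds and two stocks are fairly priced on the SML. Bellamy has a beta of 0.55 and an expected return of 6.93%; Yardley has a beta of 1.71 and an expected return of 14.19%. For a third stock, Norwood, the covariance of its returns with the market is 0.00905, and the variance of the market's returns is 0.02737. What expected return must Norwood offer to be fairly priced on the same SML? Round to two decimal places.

5.56%

MRP = (14.19% − 6.93%) / (1.71 − 0.55) = 6.2586%
R_f = 6.93% − 0.55 × 6.2586% = 3.4878%
β_Norwood = Cov / Var(R_m) = 0.00905 / 0.02737 = 0.3307
E(R_Norwood) = R_f + β × MRP = 3.4878% + 0.3307 × 6.2586% = 5.56%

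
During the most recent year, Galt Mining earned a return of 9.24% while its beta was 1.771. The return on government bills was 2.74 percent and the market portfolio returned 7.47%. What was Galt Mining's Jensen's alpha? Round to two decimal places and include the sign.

-1.88%

Market excess return = 7.47% − 2.74% = 4.73%
CAPM benchmark = R_f + β(R_m − R_f) = 2.74% + 1.771 × 4.73% = 11.11683%
α = actual − benchmark = 9.24% − 11.11683% = -1.88%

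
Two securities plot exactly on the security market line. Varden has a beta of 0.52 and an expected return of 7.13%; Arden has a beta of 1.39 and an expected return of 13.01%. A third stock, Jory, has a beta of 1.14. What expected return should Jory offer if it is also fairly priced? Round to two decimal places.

11.32%

MRP (SML slope) = (13.01% − 7.13%) / (1.39 − 0.52) = 5.88% / 0.87 = 6.7586%
R_f (intercept) = 7.13% − 0.52 × 6.7586% = 3.6155%
E(R_Jory) = R_f + β × MRP = 3.6155% + 1.14 × 6.7586% = 11.32%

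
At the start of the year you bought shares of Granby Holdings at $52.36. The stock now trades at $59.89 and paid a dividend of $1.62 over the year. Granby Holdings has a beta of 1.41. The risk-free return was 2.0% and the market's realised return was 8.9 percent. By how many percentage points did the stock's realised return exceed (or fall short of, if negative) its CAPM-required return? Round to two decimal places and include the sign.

+5.75%

Realised HPR = (P1 + D1 − P0) / P0 = (59.89 + 1.62 − 52.36) / 52.36 = 9.15 / 52.36 = 17.4752%
MRP = 8.9% − 2.0% = 6.90%
CAPM required = R_f + β·MRP = 2.0% + 1.41 × 6.9% = 11.7290%
α = realised − required = 17.4752% − 11.7290% = +5.75%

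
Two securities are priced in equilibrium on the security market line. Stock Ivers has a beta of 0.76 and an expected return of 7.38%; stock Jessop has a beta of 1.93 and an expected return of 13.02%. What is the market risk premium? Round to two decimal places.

Both satisfy E(R) = R_f + β·MRP, so the slope of the SML is
MRP = (13.02% − 7.38%) / (1.93 − 0.76) = 5.64% / 1.17 = 4.8205%

4.82%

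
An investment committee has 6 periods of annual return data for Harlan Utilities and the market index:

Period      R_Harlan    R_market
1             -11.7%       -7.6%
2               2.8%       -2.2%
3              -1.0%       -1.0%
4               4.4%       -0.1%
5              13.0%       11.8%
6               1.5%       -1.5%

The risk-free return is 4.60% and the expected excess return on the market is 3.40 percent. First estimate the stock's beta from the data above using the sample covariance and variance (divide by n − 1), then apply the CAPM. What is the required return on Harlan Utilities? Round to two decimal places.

Mean R_i = (-11.7 + 2.8 − 1.0 + 4.4 + 13.0 + 1.5) / 6 = 1.5000%
Mean R_m = (-7.6 − 2.2 − 1.0 − 0.1 + 11.8 − 1.5) / 6 = -0.1000%
Σ(R_i − R̄_i)(R_m − R̄_m) = 235.3700  ⇒  Cov = 235.3700 / 5 = 47.0740
Σ(R_m − R̄_m)² = 205.0400  ⇒  Var(R_m) = 205.0400 / 5 = 41.0080
β = Cov / Var(R_m) = 47.0740 / 41.0080 = 1.1479
E(R) = R_f + β × MRP = 4.60% + 1.1479 × 3.40% = 8.50%

8.50%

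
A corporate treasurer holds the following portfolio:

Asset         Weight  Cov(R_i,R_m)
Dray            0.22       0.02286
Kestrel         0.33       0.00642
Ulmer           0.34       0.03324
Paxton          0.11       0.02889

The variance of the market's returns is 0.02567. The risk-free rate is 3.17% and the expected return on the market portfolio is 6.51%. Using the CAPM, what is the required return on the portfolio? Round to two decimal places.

5.98%

β_Dray = 0.02286 / 0.02567 = 0.8905
β_Kestrel = 0.00642 / 0.02567 = 0.2501
β_Ulmer = 0.03324 / 0.02567 = 1.2949
β_Paxton = 0.02889 / 0.02567 = 1.1254
β_P = Σ w_i β_i = 0.22×0.8905 + 0.33×0.2501 + 0.34×1.2949 + 0.11×1.1254 = 0.8425
MRP = 6.51% − 3.17% = 3.34%
E(R_P) = R_f + β_P × MRP = 3.17% + 0.8425 × 3.34% = 5.98%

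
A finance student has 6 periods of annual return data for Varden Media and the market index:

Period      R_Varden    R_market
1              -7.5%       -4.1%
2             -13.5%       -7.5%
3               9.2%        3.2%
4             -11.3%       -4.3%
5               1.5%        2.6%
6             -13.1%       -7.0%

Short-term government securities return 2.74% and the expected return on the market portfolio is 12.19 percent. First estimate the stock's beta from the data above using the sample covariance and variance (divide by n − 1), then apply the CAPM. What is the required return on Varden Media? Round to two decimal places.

Mean R_i = (-7.5 − 13.5 + 9.2 − 11.3 + 1.5 − 13.1) / 6 = -5.7833%
Mean R_m = (-4.1 − 7.5 + 3.2 − 4.3 + 2.6 − 7.0) / 6 = -2.8500%
Σ(R_i − R̄_i)(R_m − R̄_m) = 206.7350  ⇒  Cov = 206.7350 / 5 = 41.3470
Σ(R_m − R̄_m)² = 108.8150  ⇒  Var(R_m) = 108.8150 / 5 = 21.7630
β = Cov / Var(R_m) = 41.3470 / 21.7630 = 1.8999
MRP = 12.19% − 2.74% = 9.45%
E(R) = R_f + β × MRP = 2.74% + 1.8999 × 9.45% = 20.69%

20.69%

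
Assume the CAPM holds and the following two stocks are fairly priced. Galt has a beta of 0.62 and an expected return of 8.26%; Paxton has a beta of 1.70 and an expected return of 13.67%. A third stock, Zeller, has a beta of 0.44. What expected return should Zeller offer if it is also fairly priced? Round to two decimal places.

MRP (SML slope) = (13.67% − 8.26%) / (1.70 − 0.62) = 5.41% / 1.08 = 5.0093%
R_f (intercept) = 8.26% − 0.62 × 5.0093% = 5.1542%
E(R_Zeller) = R_f + β × MRP = 5.1542% + 0.44 × 5.0093% = 7.36%

7.36%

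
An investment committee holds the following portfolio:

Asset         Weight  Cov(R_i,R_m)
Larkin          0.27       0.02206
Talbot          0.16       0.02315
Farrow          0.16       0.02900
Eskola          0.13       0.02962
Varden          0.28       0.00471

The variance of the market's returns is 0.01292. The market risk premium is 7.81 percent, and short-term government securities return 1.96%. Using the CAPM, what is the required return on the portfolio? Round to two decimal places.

β_Larkin = 0.02206 / 0.01292 = 1.7074
β_Talbot = 0.02315 / 0.01292 = 1.7918
β_Farrow = 0.02900 / 0.01292 = 2.2446
β_Eskola = 0.02962 / 0.01292 = 2.2926
β_Varden = 0.00471 / 0.01292 = 0.3646
β_P = Σ w_i β_i = 0.27×1.7074 + 0.16×1.7918 + 0.16×2.2446 + 0.13×2.2926 + 0.28×0.3646 = 1.5069
E(R_P) = R_f + β_P × MRP = 1.96% + 1.5069 × 7.81% = 13.73%

13.73%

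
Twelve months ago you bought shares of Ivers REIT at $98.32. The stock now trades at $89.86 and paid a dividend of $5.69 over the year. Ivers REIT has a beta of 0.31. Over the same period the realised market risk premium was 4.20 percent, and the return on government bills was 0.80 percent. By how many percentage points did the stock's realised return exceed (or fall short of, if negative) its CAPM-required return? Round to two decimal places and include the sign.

-4.92%

Realised HPR = (P1 + D1 − P0) / P0 = (89.86 + 5.69 − 98.32) / 98.32 = -2.77 / 98.32 = -2.8173%
CAPM required = R_f + β·MRP = 0.80% + 0.31 × 4.20% = 2.1020%
α = realised − required = -2.8173% − 2.1020% = -4.92%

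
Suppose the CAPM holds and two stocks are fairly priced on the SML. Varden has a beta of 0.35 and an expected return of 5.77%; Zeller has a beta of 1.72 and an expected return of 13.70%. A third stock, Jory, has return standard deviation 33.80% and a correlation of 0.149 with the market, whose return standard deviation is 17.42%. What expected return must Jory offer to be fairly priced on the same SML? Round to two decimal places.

5.42%

MRP = (13.70% − 5.77%) / (1.72 − 0.35) = 5.7883%
R_f = 5.77% − 0.35 × 5.7883% = 3.7441%
β_Jory = ρ·σ_i/σ_m = 0.149 × 33.80 / 17.42 = 0.2891
E(R_Jory) = R_f + β × MRP = 3.7441% + 0.2891 × 5.7883% = 5.42%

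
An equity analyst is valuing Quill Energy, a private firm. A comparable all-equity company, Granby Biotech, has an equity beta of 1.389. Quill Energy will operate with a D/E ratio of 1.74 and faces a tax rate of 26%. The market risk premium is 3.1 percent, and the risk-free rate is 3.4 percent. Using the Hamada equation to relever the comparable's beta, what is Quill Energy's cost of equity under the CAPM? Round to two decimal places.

β_L = β_U × [1 + (1 − t)(D/E)] = 1.389 × [1 + (1 − 0.26) × 1.74]
    = 1.389 × [1 + 0.74 × 1.74] = 1.389 × 2.2876 = 3.1775
E(R) = R_f + β_L × MRP = 3.4% + 3.1775 × 3.1% = 13.25%

13.25%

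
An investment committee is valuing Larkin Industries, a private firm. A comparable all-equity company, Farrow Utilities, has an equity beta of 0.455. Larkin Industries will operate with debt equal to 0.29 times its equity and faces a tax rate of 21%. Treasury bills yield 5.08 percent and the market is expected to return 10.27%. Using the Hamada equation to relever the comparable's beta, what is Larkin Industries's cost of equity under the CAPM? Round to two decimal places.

β_L = β_U × [1 + (1 − t)(D/E)] = 0.455 × [1 + (1 − 0.21) × 0.29]
    = 0.455 × [1 + 0.79 × 0.29] = 0.455 × 1.2291 = 0.5592
MRP = 10.27% − 5.08% = 5.19%
E(R) = R_f + β_L × MRP = 5.08% + 0.5592 × 5.19% = 7.98%

7.98%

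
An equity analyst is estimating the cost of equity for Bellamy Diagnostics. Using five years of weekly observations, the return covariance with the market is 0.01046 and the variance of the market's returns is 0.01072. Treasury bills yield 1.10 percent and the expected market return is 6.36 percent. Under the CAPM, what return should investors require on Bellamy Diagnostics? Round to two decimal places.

6.23%

β = Cov(R_i, R_m) / Var(R_m) = 0.01046 / 0.01072 = 0.9757
MRP = 6.36% − 1.10% = 5.26%
E(R) = R_f + β × MRP = 1.10% + 0.9757 × 5.26% = 6.23%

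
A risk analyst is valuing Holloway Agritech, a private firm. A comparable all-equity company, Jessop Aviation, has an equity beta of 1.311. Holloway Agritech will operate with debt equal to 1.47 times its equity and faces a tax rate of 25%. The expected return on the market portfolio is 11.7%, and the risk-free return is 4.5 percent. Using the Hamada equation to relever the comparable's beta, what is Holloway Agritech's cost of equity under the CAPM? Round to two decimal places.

24.35%

β_L = β_U × [1 + (1 − t)(D/E)] = 1.311 × [1 + (1 − 0.25) × 1.47]
    = 1.311 × [1 + 0.75 × 1.47] = 1.311 × 2.1025 = 2.7564
MRP = 11.7% − 4.5% = 7.20%
E(R) = R_f + β_L × MRP = 4.5% + 2.7564 × 7.2% = 24.35%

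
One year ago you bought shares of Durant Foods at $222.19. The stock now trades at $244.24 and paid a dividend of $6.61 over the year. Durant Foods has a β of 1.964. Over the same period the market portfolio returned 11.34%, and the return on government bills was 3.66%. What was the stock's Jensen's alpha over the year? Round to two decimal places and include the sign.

-5.84%

Realised HPR = (P1 + D1 − P0) / P0 = (244.24 + 6.61 − 222.19) / 222.19 = 28.66 / 222.19 = 12.8989%
MRP = 11.34% − 3.66% = 7.68%
CAPM required = R_f + β·MRP = 3.66% + 1.964 × 7.68% = 18.74352%
α = realised − required = 12.8989% − 18.74352% = -5.84%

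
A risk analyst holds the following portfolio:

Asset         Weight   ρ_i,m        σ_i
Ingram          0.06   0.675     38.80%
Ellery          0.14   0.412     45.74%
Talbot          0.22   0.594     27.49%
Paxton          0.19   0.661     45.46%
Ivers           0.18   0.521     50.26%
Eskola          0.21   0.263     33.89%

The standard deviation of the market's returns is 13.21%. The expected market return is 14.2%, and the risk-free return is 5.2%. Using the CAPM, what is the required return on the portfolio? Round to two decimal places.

β_Ingram = 0.675 × 38.80% / 13.21% = 1.9826
β_Ellery = 0.412 × 45.74% / 13.21% = 1.4266
β_Talbot = 0.594 × 27.49% / 13.21% = 1.2361
β_Paxton = 0.661 × 45.46% / 13.21% = 2.2747
β_Ivers = 0.521 × 50.26% / 13.21% = 1.9822
β_Eskola = 0.263 × 33.89% / 13.21% = 0.6747
β_P = Σ w_i β_i = 0.06×1.9826 + 0.14×1.4266 + 0.22×1.2361 + 0.19×2.2747 + 0.18×1.9822 + 0.21×0.6747 = 1.5213
MRP = 14.2% − 5.2% = 9.00%
E(R_P) = R_f + β_P × MRP = 5.2% + 1.5213 × 9.0% = 18.89%

18.89%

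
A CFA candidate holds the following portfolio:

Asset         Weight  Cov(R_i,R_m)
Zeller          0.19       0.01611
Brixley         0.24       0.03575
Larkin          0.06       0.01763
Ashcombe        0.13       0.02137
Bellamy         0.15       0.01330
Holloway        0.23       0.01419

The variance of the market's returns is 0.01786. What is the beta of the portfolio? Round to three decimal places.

1.161

β_Zeller = 0.01611 / 0.01786 = 0.9020
β_Brixley = 0.03575 / 0.01786 = 2.0017
β_Larkin = 0.01763 / 0.01786 = 0.9871
β_Ashcombe = 0.02137 / 0.01786 = 1.1965
β_Bellamy = 0.01330 / 0.01786 = 0.7447
β_Holloway = 0.01419 / 0.01786 = 0.7945
β_P = Σ w_i β_i = 0.19×0.9020 + 0.24×2.0017 + 0.06×0.9871 + 0.13×1.1965 + 0.15×0.7447 + 0.23×0.7945 = 1.1610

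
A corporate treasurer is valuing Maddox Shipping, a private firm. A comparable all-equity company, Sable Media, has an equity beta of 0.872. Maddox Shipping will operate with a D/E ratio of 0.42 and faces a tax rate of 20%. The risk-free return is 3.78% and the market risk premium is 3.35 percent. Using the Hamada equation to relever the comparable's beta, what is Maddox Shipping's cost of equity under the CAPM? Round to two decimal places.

7.68%

β_L = β_U × [1 + (1 − t)(D/E)] = 0.872 × [1 + (1 − 0.20) × 0.42]
    = 0.872 × [1 + 0.80 × 0.42] = 0.872 × 1.3360 = 1.1650
E(R) = R_f + β_L × MRP = 3.78% + 1.1650 × 3.35% = 7.68%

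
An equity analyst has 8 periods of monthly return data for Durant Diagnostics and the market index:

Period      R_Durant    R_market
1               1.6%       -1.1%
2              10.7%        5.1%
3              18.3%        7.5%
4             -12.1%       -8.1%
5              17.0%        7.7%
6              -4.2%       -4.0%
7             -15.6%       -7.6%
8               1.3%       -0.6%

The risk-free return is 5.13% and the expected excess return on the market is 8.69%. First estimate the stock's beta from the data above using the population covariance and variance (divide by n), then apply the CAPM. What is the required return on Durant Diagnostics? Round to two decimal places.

22.24%

Mean R_i = (1.6 + 10.7 + 18.3 − 12.1 + 17.0 − 4.2 − 15.6 + 1.3) / 8 = 2.1250%
Mean R_m = (-1.1 + 5.1 + 7.5 − 8.1 + 7.7 − 4.0 − 7.6 − 0.6) / 8 = -0.1375%
Σ(R_i − R̄_i)(R_m − R̄_m) = 555.8875  ⇒  Cov = 555.8875 / 8 = 69.4859
Σ(R_m − R̄_m)² = 282.3388  ⇒  Var(R_m) = 282.3388 / 8 = 35.2924
β = Cov / Var(R_m) = 69.4859 / 35.2924 = 1.9689
E(R) = R_f + β × MRP = 5.13% + 1.9689 × 8.69% = 22.24%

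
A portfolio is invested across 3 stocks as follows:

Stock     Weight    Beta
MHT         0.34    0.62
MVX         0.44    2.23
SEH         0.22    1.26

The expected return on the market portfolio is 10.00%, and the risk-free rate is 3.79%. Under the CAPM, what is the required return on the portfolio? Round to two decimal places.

12.91%

β_P = Σ w_i β_i = 0.34×0.62 + 0.44×2.23 + 0.22×1.26 = 1.4692
MRP = 10.00% − 3.79% = 6.21%
E(R_P) = R_f + β_P × MRP = 3.79% + 1.4692 × 6.21% = 12.91%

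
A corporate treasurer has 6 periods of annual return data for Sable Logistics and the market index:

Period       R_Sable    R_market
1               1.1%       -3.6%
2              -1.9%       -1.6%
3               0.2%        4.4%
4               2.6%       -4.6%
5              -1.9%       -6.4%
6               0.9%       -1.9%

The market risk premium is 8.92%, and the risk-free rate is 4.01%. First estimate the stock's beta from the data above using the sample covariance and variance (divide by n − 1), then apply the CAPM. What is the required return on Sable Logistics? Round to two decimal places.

4.10%

Mean R_i = (1.1 − 1.9 + 0.2 + 2.6 − 1.9 + 0.9) / 6 = 0.1667%
Mean R_m = (-3.6 − 1.6 + 4.4 − 4.6 − 6.4 − 1.9) / 6 = -2.2833%
Σ(R_i − R̄_i)(R_m − R̄_m) = 0.7333  ⇒  Cov = 0.7333 / 5 = 0.1467
Σ(R_m − R̄_m)² = 69.3283  ⇒  Var(R_m) = 69.3283 / 5 = 13.8657
β = Cov / Var(R_m) = 0.1467 / 13.8657 = 0.0106
E(R) = R_f + β × MRP = 4.01% + 0.0106 × 8.92% = 4.10%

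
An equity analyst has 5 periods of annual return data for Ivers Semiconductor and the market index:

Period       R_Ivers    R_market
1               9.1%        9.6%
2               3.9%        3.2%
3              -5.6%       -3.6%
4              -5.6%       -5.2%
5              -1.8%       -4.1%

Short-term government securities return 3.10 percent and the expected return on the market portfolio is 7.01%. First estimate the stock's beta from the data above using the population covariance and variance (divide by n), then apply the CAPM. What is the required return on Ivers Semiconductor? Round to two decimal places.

Mean R_i = (9.1 + 3.9 − 5.6 − 5.6 − 1.8) / 5 = 0.0000%
Mean R_m = (9.6 + 3.2 − 3.6 − 5.2 − 4.1) / 5 = -0.0200%
Σ(R_i − R̄_i)(R_m − R̄_m) = 156.5000  ⇒  Cov = 156.5000 / 5 = 31.3000
Σ(R_m − R̄_m)² = 159.2080  ⇒  Var(R_m) = 159.2080 / 5 = 31.8416
β = Cov / Var(R_m) = 31.3000 / 31.8416 = 0.9830
MRP = 7.01% − 3.10% = 3.91%
E(R) = R_f + β × MRP = 3.10% + 0.9830 × 3.91% = 6.94%

6.94%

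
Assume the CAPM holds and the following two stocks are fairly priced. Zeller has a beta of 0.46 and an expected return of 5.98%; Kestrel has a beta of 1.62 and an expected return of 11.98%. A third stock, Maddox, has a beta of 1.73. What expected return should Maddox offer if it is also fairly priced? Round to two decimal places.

MRP (SML slope) = (11.98% − 5.98%) / (1.62 − 0.46) = 6.00% / 1.16 = 5.1724%
R_f (intercept) = 5.98% − 0.46 × 5.1724% = 3.6007%
E(R_Maddox) = R_f + β × MRP = 3.6007% + 1.73 × 5.1724% = 12.55%

12.55%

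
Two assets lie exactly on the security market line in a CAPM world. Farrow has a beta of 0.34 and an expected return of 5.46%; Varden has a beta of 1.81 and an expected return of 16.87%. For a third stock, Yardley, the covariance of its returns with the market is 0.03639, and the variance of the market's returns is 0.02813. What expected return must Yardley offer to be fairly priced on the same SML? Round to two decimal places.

MRP = (16.87% − 5.46%) / (1.81 − 0.34) = 7.7619%
R_f = 5.46% − 0.34 × 7.7619% = 2.8210%
β_Yardley = Cov / Var(R_m) = 0.03639 / 0.02813 = 1.2936
E(R_Yardley) = R_f + β × MRP = 2.8210% + 1.2936 × 7.7619% = 12.86%

12.86%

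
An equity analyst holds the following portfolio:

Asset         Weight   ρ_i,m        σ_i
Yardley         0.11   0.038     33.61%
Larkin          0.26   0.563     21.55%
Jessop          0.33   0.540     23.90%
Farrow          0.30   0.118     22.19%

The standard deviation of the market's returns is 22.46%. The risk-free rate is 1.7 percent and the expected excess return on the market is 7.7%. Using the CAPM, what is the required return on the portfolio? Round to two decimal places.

β_Yardley = 0.038 × 33.61% / 22.46% = 0.0569
β_Larkin = 0.563 × 21.55% / 22.46% = 0.5402
β_Jessop = 0.540 × 23.90% / 22.46% = 0.5746
β_Farrow = 0.118 × 22.19% / 22.46% = 0.1166
β_P = Σ w_i β_i = 0.11×0.0569 + 0.26×0.5402 + 0.33×0.5746 + 0.30×0.1166 = 0.3713
E(R_P) = R_f + β_P × MRP = 1.7% + 0.3713 × 7.7% = 4.56%

4.56%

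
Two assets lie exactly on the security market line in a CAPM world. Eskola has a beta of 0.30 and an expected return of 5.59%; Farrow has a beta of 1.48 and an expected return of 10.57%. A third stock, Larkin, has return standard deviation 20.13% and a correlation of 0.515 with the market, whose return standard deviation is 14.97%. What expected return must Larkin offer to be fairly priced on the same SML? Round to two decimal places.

MRP = (10.57% − 5.59%) / (1.48 − 0.30) = 4.2203%
R_f = 5.59% − 0.30 × 4.2203% = 4.3239%
β_Larkin = ρ·σ_i/σ_m = 0.515 × 20.13 / 14.97 = 0.6925
E(R_Larkin) = R_f + β × MRP = 4.3239% + 0.6925 × 4.2203% = 7.25%

7.25%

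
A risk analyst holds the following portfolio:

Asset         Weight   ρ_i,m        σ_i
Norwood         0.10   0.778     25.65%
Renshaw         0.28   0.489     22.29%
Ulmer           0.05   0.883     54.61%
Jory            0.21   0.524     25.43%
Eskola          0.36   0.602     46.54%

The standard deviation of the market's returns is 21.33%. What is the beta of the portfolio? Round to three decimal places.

0.954

β_Norwood = 0.778 × 25.65% / 21.33% = 0.9356
β_Renshaw = 0.489 × 22.29% / 21.33% = 0.5110
β_Ulmer = 0.883 × 54.61% / 21.33% = 2.2607
β_Jory = 0.524 × 25.43% / 21.33% = 0.6247
β_Eskola = 0.602 × 46.54% / 21.33% = 1.3135
β_P = Σ w_i β_i = 0.10×0.9356 + 0.28×0.5110 + 0.05×2.2607 + 0.21×0.6247 + 0.36×1.3135 = 0.9537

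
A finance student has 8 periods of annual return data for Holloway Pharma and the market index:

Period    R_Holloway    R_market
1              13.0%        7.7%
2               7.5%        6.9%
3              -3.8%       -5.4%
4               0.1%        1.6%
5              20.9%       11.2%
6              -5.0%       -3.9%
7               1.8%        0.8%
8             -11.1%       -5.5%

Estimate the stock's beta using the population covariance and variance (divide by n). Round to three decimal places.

1.562

Mean R_i = (13.0 + 7.5 − 3.8 + 0.1 + 20.9 − 5.0 + 1.8 − 11.1) / 8 = 2.9250%
Mean R_m = (7.7 + 6.9 − 5.4 + 1.6 + 11.2 − 3.9 + 0.8 − 5.5) / 8 = 1.6750%
Σ(R_i − R̄_i)(R_m − R̄_m) = 449.4050  ⇒  Cov = 449.4050 / 8 = 56.1756
Σ(R_m − R̄_m)² = 287.7150  ⇒  Var(R_m) = 287.7150 / 8 = 35.9644
β = Cov / Var(R_m) = 56.1756 / 35.9644 = 1.5620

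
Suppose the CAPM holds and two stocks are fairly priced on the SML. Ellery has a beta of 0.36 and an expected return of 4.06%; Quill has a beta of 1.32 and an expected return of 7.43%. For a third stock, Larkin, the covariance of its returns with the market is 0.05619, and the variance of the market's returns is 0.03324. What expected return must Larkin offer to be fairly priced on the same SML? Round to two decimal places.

8.73%

MRP = (7.43% − 4.06%) / (1.32 − 0.36) = 3.5104%
R_f = 4.06% − 0.36 × 3.5104% = 2.7963%
β_Larkin = Cov / Var(R_m) = 0.05619 / 0.03324 = 1.6904
E(R_Larkin) = R_f + β × MRP = 2.7963% + 1.6904 × 3.5104% = 8.73%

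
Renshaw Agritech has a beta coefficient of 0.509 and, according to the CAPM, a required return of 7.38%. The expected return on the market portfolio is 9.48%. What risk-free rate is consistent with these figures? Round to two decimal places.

5.20%

E(R) = R_f + β(E(R_m) − R_f) = R_f(1 − β) + β·E(R_m)
7.38% = R_f × (1 − 0.509) + 0.509 × 9.48%
7.38% = R_f × 0.491 + 4.82532%
R_f = (7.38% − 4.82532%) / 0.491 = 5.20%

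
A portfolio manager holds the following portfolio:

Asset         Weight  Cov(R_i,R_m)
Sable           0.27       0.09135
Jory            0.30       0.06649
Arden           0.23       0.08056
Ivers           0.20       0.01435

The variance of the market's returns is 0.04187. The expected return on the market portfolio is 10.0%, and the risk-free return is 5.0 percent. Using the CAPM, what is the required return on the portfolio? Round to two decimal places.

β_Sable = 0.09135 / 0.04187 = 2.1818
β_Jory = 0.06649 / 0.04187 = 1.5880
β_Arden = 0.08056 / 0.04187 = 1.9241
β_Ivers = 0.01435 / 0.04187 = 0.3427
β_P = Σ w_i β_i = 0.27×2.1818 + 0.30×1.5880 + 0.23×1.9241 + 0.20×0.3427 = 1.5766
MRP = 10.0% − 5.0% = 5.00%
E(R_P) = R_f + β_P × MRP = 5.0% + 1.5766 × 5.0% = 12.88%

12.88%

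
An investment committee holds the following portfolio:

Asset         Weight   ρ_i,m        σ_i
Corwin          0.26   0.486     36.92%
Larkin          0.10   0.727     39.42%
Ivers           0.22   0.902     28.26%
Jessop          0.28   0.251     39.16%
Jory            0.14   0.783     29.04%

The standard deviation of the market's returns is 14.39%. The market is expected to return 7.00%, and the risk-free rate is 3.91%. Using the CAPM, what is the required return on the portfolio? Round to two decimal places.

8.01%

β_Corwin = 0.486 × 36.92% / 14.39% = 1.2469
β_Larkin = 0.727 × 39.42% / 14.39% = 1.9915
β_Ivers = 0.902 × 28.26% / 14.39% = 1.7714
β_Jessop = 0.251 × 39.16% / 14.39% = 0.6831
β_Jory = 0.783 × 29.04% / 14.39% = 1.5801
β_P = Σ w_i β_i = 0.26×1.2469 + 0.10×1.9915 + 0.22×1.7714 + 0.28×0.6831 + 0.14×1.5801 = 1.3255
MRP = 7.00% − 3.91% = 3.09%
E(R_P) = R_f + β_P × MRP = 3.91% + 1.3255 × 3.09% = 8.01%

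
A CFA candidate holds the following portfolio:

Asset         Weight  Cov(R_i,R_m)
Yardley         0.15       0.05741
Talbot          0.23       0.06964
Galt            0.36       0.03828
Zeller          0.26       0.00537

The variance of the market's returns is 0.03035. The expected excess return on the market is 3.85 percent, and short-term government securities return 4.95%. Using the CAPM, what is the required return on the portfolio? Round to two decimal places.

β_Yardley = 0.05741 / 0.03035 = 1.8916
β_Talbot = 0.06964 / 0.03035 = 2.2946
β_Galt = 0.03828 / 0.03035 = 1.2613
β_Zeller = 0.00537 / 0.03035 = 0.1769
β_P = Σ w_i β_i = 0.15×1.8916 + 0.23×2.2946 + 0.36×1.2613 + 0.26×0.1769 = 1.3116
E(R_P) = R_f + β_P × MRP = 4.95% + 1.3116 × 3.85% = 10.00%

10.00%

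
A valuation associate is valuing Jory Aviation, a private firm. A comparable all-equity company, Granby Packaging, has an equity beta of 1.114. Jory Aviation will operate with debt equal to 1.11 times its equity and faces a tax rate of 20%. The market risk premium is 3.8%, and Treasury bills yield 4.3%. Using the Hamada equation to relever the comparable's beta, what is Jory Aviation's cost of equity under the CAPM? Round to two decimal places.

12.29%

β_L = β_U × [1 + (1 − t)(D/E)] = 1.114 × [1 + (1 − 0.20) × 1.11]
    = 1.114 × [1 + 0.80 × 1.11] = 1.114 × 1.8880 = 2.1032
E(R) = R_f + β_L × MRP = 4.3% + 2.1032 × 3.8% = 12.29%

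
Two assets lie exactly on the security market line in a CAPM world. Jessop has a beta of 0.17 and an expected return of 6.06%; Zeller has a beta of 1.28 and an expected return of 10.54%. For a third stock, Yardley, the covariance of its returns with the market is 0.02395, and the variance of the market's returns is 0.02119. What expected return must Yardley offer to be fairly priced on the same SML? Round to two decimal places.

MRP = (10.54% − 6.06%) / (1.28 − 0.17) = 4.0360%
R_f = 6.06% − 0.17 × 4.0360% = 5.3739%
β_Yardley = Cov / Var(R_m) = 0.02395 / 0.02119 = 1.1303
E(R_Yardley) = R_f + β × MRP = 5.3739% + 1.1303 × 4.0360% = 9.94%

9.94%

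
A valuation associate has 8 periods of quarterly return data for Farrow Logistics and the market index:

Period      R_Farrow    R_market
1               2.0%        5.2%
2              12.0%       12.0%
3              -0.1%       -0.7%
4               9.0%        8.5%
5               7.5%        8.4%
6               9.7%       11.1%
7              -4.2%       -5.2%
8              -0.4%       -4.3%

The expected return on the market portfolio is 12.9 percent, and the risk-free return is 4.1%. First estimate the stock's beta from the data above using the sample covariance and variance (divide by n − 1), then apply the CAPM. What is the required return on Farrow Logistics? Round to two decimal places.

11.30%

Mean R_i = (2.0 + 12.0 − 0.1 + 9.0 + 7.5 + 9.7 − 4.2 − 0.4) / 8 = 4.4375%
Mean R_m = (5.2 + 12.0 − 0.7 + 8.5 + 8.4 + 11.1 − 5.2 − 4.3) / 8 = 4.3750%
Σ(R_i − R̄_i)(R_m − R̄_m) = 269.8875  ⇒  Cov = 269.8875 / 7 = 38.5554
Σ(R_m − R̄_m)² = 329.9550  ⇒  Var(R_m) = 329.9550 / 7 = 47.1364
β = Cov / Var(R_m) = 38.5554 / 47.1364 = 0.8180
MRP = 12.9% − 4.1% = 8.80%
E(R) = R_f + β × MRP = 4.1% + 0.8180 × 8.8% = 11.30%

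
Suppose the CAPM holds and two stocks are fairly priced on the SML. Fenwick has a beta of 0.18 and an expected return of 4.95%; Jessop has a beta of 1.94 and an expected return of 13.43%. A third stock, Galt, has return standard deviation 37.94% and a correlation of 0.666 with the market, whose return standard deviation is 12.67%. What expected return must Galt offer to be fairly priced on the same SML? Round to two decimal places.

13.69%

MRP = (13.43% − 4.95%) / (1.94 − 0.18) = 4.8182%
R_f = 4.95% − 0.18 × 4.8182% = 4.0827%
β_Galt = ρ·σ_i/σ_m = 0.666 × 37.94 / 12.67 = 1.9943
E(R_Galt) = R_f + β × MRP = 4.0827% + 1.9943 × 4.8182% = 13.69%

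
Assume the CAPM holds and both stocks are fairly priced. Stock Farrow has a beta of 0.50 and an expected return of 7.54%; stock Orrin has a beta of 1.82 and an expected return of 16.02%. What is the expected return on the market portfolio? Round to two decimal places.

Both satisfy E(R) = R_f + β·MRP, so the slope of the SML is
MRP = (16.02% − 7.54%) / (1.82 − 0.50) = 8.48% / 1.32 = 6.4242%
R_f = E(R_Farrow) − β_Farrow·MRP = 7.54% − 0.50 × 6.4242% = 4.3279%
E(R_m) = R_f + MRP = 4.3279% + 6.4242% = 10.75%

10.75%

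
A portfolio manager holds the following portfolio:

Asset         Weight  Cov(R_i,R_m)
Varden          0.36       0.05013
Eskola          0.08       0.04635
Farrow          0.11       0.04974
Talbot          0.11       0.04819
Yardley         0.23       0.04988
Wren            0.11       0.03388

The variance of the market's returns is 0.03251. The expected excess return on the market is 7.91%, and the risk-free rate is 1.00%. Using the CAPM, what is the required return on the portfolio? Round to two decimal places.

12.61%

β_Varden = 0.05013 / 0.03251 = 1.5420
β_Eskola = 0.04635 / 0.03251 = 1.4257
β_Farrow = 0.04974 / 0.03251 = 1.5300
β_Talbot = 0.04819 / 0.03251 = 1.4823
β_Yardley = 0.04988 / 0.03251 = 1.5343
β_Wren = 0.03388 / 0.03251 = 1.0421
β_P = Σ w_i β_i = 0.36×1.5420 + 0.08×1.4257 + 0.11×1.5300 + 0.11×1.4823 + 0.23×1.5343 + 0.11×1.0421 = 1.4680
E(R_P) = R_f + β_P × MRP = 1.00% + 1.4680 × 7.91% = 12.61%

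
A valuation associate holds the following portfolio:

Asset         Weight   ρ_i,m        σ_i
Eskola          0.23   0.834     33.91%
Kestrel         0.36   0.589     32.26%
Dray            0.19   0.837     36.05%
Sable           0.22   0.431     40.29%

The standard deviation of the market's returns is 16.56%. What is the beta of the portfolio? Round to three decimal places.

β_Eskola = 0.834 × 33.91% / 16.56% = 1.7078
β_Kestrel = 0.589 × 32.26% / 16.56% = 1.1474
β_Dray = 0.837 × 36.05% / 16.56% = 1.8221
β_Sable = 0.431 × 40.29% / 16.56% = 1.0486
β_P = Σ w_i β_i = 0.23×1.7078 + 0.36×1.1474 + 0.19×1.8221 + 0.22×1.0486 = 1.3827

1.383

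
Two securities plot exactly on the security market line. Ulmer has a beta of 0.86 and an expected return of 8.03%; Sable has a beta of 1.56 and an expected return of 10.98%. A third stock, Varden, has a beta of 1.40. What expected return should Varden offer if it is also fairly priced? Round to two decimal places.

MRP (SML slope) = (10.98% − 8.03%) / (1.56 − 0.86) = 2.95% / 0.70 = 4.2143%
R_f (intercept) = 8.03% − 0.86 × 4.2143% = 4.4057%
E(R_Varden) = R_f + β × MRP = 4.4057% + 1.40 × 4.2143% = 10.31%

10.31%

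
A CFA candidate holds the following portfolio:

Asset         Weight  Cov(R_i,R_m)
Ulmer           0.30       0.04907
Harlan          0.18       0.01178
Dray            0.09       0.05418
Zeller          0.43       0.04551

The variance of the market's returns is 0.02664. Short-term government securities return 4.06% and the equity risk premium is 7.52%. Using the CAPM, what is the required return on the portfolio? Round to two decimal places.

β_Ulmer = 0.04907 / 0.02664 = 1.8420
β_Harlan = 0.01178 / 0.02664 = 0.4422
β_Dray = 0.05418 / 0.02664 = 2.0338
β_Zeller = 0.04551 / 0.02664 = 1.7083
β_P = Σ w_i β_i = 0.30×1.8420 + 0.18×0.4422 + 0.09×2.0338 + 0.43×1.7083 = 1.5498
E(R_P) = R_f + β_P × MRP = 4.06% + 1.5498 × 7.52% = 15.71%

15.71%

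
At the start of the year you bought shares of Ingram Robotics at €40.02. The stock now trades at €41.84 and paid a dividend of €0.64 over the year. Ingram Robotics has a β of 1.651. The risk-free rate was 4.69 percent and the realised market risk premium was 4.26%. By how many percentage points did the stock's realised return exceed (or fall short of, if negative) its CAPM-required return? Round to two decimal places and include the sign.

-5.58%

Realised HPR = (P1 + D1 − P0) / P0 = (41.84 + 0.64 − 40.02) / 40.02 = 2.46 / 40.02 = 6.1469%
CAPM required = R_f + β·MRP = 4.69% + 1.651 × 4.26% = 11.72326%
α = realised − required = 6.1469% − 11.72326% = -5.58%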